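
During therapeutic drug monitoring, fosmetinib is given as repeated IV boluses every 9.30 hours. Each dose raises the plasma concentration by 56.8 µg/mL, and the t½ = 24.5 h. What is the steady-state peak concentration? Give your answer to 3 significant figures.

246 µg/mL

k = ln 2 / 24.5 = 0.02829 h⁻¹
Fraction remaining after one interval: e^(−kτ) = e^(−0.02829 × 9.30) = 0.7687
R = 1 / (1 − 0.7687) = 4.323
Css,max = 56.8 × 4.323 ≈ 246 µg/mL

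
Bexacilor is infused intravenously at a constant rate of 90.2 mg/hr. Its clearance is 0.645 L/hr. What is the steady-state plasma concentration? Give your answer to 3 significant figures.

Css = infusion rate / CL = 90.2 / 0.645 ≈ 140 µg/mL

140 µg/mL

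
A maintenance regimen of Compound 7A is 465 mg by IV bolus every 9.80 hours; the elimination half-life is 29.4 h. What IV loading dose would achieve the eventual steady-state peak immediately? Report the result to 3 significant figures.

k = ln 2 / 29.4 = 0.02358 h⁻¹
Accumulation ratio R = 1 / (1 − e^(−kτ)) = 1 / (1 − e^(−0.02358×9.80)) = 1 / (1 − 0.7937) = 4.847
Loading dose = maintenance dose × R = 465 × 4.847 ≈ 2250 mg

2250 mg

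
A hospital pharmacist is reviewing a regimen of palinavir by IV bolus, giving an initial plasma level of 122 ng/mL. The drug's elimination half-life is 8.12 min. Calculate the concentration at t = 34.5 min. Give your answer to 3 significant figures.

k = ln 2 / 8.12 = 0.08536 min⁻¹
34.5 min is 4.249 half-lives, so C = 122 × (1/2)^4.249 = 122 × 0.05260 ≈ 6.42 ng/mL

6.42 ng/mL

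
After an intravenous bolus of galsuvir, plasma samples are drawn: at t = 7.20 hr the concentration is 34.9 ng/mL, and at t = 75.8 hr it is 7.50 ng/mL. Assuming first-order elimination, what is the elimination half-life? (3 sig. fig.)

30.9 hours

k = ln(C₁/C₂) / (t₂ − t₁) = ln(34.9/7.50) / (75.8 − 7.20)
  = 1.538 / 68.60 = 0.02241 hr⁻¹
t½ = ln 2 / k = ln 2 / 0.02241 ≈ 30.9 hours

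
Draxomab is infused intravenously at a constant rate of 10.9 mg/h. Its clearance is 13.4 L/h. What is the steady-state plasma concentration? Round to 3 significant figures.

0.813 µg/mL

Css = infusion rate / CL = 10.9 / 13.4 ≈ 0.813 µg/mL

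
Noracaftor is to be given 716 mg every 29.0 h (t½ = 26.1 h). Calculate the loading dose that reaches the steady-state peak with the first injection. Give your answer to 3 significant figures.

1330 mg

k = ln 2 / 26.1 = 0.02656 h⁻¹
Accumulation ratio R = 1 / (1 − e^(−kτ)) = 1 / (1 − e^(−0.02656×29.0)) = 1 / (1 − 0.4629) = 1.862
Loading dose = maintenance dose × R = 716 × 1.862 ≈ 1330 mg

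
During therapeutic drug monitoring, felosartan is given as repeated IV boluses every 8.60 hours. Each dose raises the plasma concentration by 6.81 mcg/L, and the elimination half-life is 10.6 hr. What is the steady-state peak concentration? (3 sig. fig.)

k = ln 2 / 10.6 = 0.06539 hr⁻¹
Fraction remaining after one interval: e^(−kτ) = e^(−0.06539 × 8.60) = 0.5699
R = 1 / (1 − 0.5699) = 2.325
Css,max = 6.81 × 2.325 ≈ 15.8 mcg/L

15.8 mcg/L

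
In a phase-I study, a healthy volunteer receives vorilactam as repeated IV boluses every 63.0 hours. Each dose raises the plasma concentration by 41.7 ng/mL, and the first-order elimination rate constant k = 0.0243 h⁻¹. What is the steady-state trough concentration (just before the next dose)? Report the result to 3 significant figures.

11.5 ng/mL

Fraction remaining after one interval: e^(−kτ) = e^(−0.02430 × 63.0) = 0.2163
R = 1 / (1 − 0.2163) = 1.276
Css,max = 41.7 × 1.276 = 53.21 ng/mL
Css,min = Css,max × e^(−kτ) = 53.21 × 0.2163 ≈ 11.5 ng/mL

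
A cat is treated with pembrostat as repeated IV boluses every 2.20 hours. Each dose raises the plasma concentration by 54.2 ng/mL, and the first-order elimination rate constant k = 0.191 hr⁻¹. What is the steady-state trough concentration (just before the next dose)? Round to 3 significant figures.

104 ng/mL

Fraction remaining after one interval: e^(−kτ) = e^(−0.1910 × 2.20) = 0.6569
R = 1 / (1 − 0.6569) = 2.915
Css,max = 54.2 × 2.915 = 158.0 ng/mL
Css,min = Css,max × e^(−kτ) = 158.0 × 0.6569 ≈ 104 ng/mL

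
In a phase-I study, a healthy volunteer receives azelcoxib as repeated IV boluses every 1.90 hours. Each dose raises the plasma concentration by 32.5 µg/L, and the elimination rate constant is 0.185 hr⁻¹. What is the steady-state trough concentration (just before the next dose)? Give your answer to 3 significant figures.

Fraction remaining after one interval: e^(−kτ) = e^(−0.1850 × 1.90) = 0.7036
R = 1 / (1 − 0.7036) = 3.374
Css,max = 32.5 × 3.374 = 109.7 µg/L
Css,min = Css,max × e^(−kτ) = 109.7 × 0.7036 ≈ 77.2 µg/L

77.2 µg/L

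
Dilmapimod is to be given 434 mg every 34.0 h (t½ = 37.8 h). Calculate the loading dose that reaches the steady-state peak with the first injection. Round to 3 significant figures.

936 mg

k = ln 2 / 37.8 = 0.01834 h⁻¹
Accumulation ratio R = 1 / (1 − e^(−kτ)) = 1 / (1 − e^(−0.01834×34.0)) = 1 / (1 − 0.5361) = 2.156
Loading dose = maintenance dose × R = 434 × 2.156 ≈ 936 mg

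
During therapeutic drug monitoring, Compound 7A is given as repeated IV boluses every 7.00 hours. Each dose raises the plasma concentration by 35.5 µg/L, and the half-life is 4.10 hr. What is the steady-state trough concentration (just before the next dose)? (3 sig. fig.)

k = ln 2 / 4.10 = 0.1691 hr⁻¹
Fraction remaining after one interval: e^(−kτ) = e^(−0.1691 × 7.00) = 0.3062
R = 1 / (1 − 0.3062) = 1.441
Css,max = 35.5 × 1.441 = 51.17 µg/L
Css,min = Css,max × e^(−kτ) = 51.17 × 0.3062 ≈ 15.7 µg/L

15.7 µg/L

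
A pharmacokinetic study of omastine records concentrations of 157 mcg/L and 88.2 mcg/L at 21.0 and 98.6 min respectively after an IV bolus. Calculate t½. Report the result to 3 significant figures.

93.3 minutes

k = ln(C₁/C₂) / (t₂ − t₁) = ln(157/88.2) / (98.6 − 21.0)
  = 0.5766 / 77.60 = 0.007431 min⁻¹
t½ = ln 2 / k = ln 2 / 0.007431 ≈ 93.3 minutes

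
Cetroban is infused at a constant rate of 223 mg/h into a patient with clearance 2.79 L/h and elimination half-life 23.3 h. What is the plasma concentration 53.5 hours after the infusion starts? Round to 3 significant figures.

Css = rate / CL = 223 / 2.79 = 79.93 mg/L
k = ln 2 / 23.3 = 0.02975 h⁻¹
C(t) = Css (1 − e^(−kt)) = 79.93 × (1 − e^(−1.592)) = 79.93 × 0.7964 ≈ 63.7 mg/L

63.7 mg/L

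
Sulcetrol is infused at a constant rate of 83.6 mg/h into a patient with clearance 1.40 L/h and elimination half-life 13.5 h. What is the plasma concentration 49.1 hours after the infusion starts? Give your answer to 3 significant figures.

Css = rate / CL = 83.6 / 1.40 = 59.71 mg/L
k = ln 2 / 13.5 = 0.05134 h⁻¹
C(t) = Css (1 − e^(−kt)) = 59.71 × (1 − e^(−2.521)) = 59.71 × 0.9196 ≈ 54.9 mg/L

54.9 mg/L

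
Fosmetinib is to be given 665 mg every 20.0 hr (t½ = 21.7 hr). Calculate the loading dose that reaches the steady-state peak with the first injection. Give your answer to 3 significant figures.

k = ln 2 / 21.7 = 0.03194 hr⁻¹
Accumulation ratio R = 1 / (1 − e^(−kτ)) = 1 / (1 − e^(−0.03194×20.0)) = 1 / (1 − 0.5279) = 2.118
Loading dose = maintenance dose × R = 665 × 2.118 ≈ 1410 mg

1410 mg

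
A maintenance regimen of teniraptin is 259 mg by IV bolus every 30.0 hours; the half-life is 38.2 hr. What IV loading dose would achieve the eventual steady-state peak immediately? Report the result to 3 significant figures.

k = ln 2 / 38.2 = 0.01815 hr⁻¹
Accumulation ratio R = 1 / (1 − e^(−kτ)) = 1 / (1 − e^(−0.01815×30.0)) = 1 / (1 − 0.5802) = 2.382
Loading dose = maintenance dose × R = 259 × 2.382 ≈ 617 mg

617 mg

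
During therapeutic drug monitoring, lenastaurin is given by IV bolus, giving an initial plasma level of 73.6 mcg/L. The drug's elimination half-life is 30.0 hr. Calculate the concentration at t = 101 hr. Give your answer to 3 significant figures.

7.14 mcg/L

k = ln 2 / 30.0 = 0.02310 hr⁻¹
101 hr is 3.367 half-lives, so C = 73.6 × (1/2)^3.367 = 73.6 × 0.09695 ≈ 7.14 mcg/L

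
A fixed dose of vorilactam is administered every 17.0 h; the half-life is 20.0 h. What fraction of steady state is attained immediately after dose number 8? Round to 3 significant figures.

0.991

k = ln 2 / 20.0 = 0.03466 h⁻¹
f_n = 1 − e^(−nkτ) = 1 − e^(−8 × 0.03466 × 17.0) = 1 − e^(−4.713) = 1 − 0.008974 ≈ 0.991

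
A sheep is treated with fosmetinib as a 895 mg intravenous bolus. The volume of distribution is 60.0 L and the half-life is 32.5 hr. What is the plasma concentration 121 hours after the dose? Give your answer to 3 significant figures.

1.13 µg/mL

C₀ = dose / V = 895 / 60.0 = 14.92 µg/mL
k = ln 2 / 32.5 = 0.02133 hr⁻¹
C(t) = C₀ e^(−kt) = 14.92 × e^(−0.02133 × 121) = 14.92 × e^(−2.581) = 14.92 × 0.07573 ≈ 1.13 µg/mL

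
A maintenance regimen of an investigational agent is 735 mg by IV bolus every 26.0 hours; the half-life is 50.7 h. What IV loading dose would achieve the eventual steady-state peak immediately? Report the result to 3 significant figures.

k = ln 2 / 50.7 = 0.01367 h⁻¹
Accumulation ratio R = 1 / (1 − e^(−kτ)) = 1 / (1 − e^(−0.01367×26.0)) = 1 / (1 − 0.7009) = 3.343
Loading dose = maintenance dose × R = 735 × 3.343 ≈ 2460 mg

2460 mg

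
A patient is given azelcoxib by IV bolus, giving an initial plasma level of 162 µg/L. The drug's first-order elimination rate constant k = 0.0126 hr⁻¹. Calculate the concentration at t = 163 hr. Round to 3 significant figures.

20.8 µg/L

C(t) = C₀ e^(−kt) = 162 × e^(−0.01260 × 163) = 162 × e^(−2.054) = 162 × 0.1282 ≈ 20.8 µg/L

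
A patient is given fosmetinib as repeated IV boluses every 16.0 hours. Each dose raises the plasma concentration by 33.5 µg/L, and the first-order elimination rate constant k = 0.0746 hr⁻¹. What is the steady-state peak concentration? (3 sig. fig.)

48.1 µg/L

Fraction remaining after one interval: e^(−kτ) = e^(−0.07460 × 16.0) = 0.3031
R = 1 / (1 − 0.3031) = 1.435
Css,max = 33.5 × 1.435 ≈ 48.1 µg/L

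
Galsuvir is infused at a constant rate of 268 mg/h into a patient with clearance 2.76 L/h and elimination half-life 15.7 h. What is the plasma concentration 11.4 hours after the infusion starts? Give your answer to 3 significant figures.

38.4 mg/L

Css = rate / CL = 268 / 2.76 = 97.10 mg/L
k = ln 2 / 15.7 = 0.04415 h⁻¹
C(t) = Css (1 − e^(−kt)) = 97.10 × (1 − e^(−0.5033)) = 97.10 × 0.3955 ≈ 38.4 mg/L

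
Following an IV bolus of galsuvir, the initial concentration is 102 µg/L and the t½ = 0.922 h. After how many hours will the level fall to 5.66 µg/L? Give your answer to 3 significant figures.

k = ln 2 / 0.922 = 0.7518 h⁻¹
C(t) = C₀ e^(−kt)  ⇒  t = ln(C₀/C) / k
t = ln(102/5.66) / 0.7518 = 2.892 / 0.7518 ≈ 3.85 hours

3.85 hours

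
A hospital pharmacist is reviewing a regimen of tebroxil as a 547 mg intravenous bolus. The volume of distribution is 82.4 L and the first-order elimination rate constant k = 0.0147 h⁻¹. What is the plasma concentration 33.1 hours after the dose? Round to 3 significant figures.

4.08 mg/L

C₀ = dose / V = 547 / 82.4 = 6.638 mg/L
C(t) = C₀ e^(−kt) = 6.638 × e^(−0.01470 × 33.1) = 6.638 × e^(−0.4866) = 6.638 × 0.6147 ≈ 4.08 mg/L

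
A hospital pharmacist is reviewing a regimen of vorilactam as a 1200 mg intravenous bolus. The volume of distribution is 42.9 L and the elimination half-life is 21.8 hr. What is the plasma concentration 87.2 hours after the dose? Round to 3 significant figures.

1.75 mg/L

C₀ = dose / V = 1200 / 42.9 = 27.97 mg/L
k = ln 2 / 21.8 = 0.03180 hr⁻¹
C(t) = C₀ e^(−kt) = 27.97 × e^(−0.03180 × 87.2) = 27.97 × e^(−2.773) = 27.97 × 0.06250 ≈ 1.75 mg/L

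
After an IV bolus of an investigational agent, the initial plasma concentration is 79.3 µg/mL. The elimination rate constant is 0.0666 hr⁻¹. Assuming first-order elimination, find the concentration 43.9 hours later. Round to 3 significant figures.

4.26 µg/mL

C(t) = C₀ e^(−kt) = 79.3 × e^(−0.06660 × 43.9) = 79.3 × e^(−2.924) = 79.3 × 0.05373 ≈ 4.26 µg/mL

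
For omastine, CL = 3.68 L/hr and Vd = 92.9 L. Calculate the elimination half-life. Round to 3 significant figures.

17.5 hours

k = CL / V = 3.68 / 92.9 = 0.03961 hr⁻¹
t½ = ln 2 / k = ln 2 / 0.03961 ≈ 17.5 hours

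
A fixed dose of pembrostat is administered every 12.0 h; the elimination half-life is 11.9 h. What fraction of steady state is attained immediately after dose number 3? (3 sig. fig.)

k = ln 2 / 11.9 = 0.05825 h⁻¹
f_n = 1 − e^(−nkτ) = 1 − e^(−3 × 0.05825 × 12.0) = 1 − e^(−2.097) = 1 − 0.1228 ≈ 0.877

0.877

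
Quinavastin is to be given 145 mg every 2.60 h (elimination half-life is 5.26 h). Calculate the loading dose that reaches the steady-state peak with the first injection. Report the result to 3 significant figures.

500 mg

k = ln 2 / 5.26 = 0.1318 h⁻¹
Accumulation ratio R = 1 / (1 − e^(−kτ)) = 1 / (1 − e^(−0.1318×2.60)) = 1 / (1 − 0.7099) = 3.447
Loading dose = maintenance dose × R = 145 × 3.447 ≈ 500 mg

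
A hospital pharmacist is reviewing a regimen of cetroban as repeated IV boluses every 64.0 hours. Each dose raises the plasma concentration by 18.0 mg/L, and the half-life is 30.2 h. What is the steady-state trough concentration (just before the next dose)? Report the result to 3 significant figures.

k = ln 2 / 30.2 = 0.02295 h⁻¹
Fraction remaining after one interval: e^(−kτ) = e^(−0.02295 × 64.0) = 0.2302
R = 1 / (1 − 0.2302) = 1.299
Css,max = 18.0 × 1.299 = 23.38 mg/L
Css,min = Css,max × e^(−kτ) = 23.38 × 0.2302 ≈ 5.38 mg/L

5.38 mg/L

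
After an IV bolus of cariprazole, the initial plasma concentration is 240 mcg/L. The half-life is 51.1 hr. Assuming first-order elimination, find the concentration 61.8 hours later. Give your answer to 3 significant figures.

104 mcg/L

k = ln 2 / 51.1 = 0.01356 hr⁻¹
61.8 hr is 1.209 half-lives, so C = 240 × (1/2)^1.209 = 240 × 0.4325 ≈ 104 mcg/L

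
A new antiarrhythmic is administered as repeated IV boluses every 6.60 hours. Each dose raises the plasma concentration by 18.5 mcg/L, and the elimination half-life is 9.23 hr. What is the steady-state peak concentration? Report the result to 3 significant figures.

47.3 mcg/L

k = ln 2 / 9.23 = 0.07510 hr⁻¹
Fraction remaining after one interval: e^(−kτ) = e^(−0.07510 × 6.60) = 0.6092
R = 1 / (1 − 0.6092) = 2.559
Css,max = 18.5 × 2.559 ≈ 47.3 mcg/L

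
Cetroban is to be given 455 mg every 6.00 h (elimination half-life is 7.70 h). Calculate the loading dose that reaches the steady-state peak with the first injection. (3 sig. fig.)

1090 mg

k = ln 2 / 7.70 = 0.09002 h⁻¹
Accumulation ratio R = 1 / (1 − e^(−kτ)) = 1 / (1 − e^(−0.09002×6.00)) = 1 / (1 − 0.5827) = 2.396
Loading dose = maintenance dose × R = 455 × 2.396 ≈ 1090 mg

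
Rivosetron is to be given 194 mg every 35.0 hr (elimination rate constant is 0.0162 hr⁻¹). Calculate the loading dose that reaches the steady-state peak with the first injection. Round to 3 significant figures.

448 mg

Accumulation ratio R = 1 / (1 − e^(−kτ)) = 1 / (1 − e^(−0.01620×35.0)) = 1 / (1 − 0.5672) = 2.311
Loading dose = maintenance dose × R = 194 × 2.311 ≈ 448 mg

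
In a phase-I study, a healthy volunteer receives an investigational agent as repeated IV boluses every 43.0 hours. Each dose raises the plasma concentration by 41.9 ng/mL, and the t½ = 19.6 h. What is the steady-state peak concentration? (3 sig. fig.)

53.6 ng/mL

k = ln 2 / 19.6 = 0.03536 h⁻¹
Fraction remaining after one interval: e^(−kτ) = e^(−0.03536 × 43.0) = 0.2186
R = 1 / (1 − 0.2186) = 1.280
Css,max = 41.9 × 1.280 ≈ 53.6 ng/mL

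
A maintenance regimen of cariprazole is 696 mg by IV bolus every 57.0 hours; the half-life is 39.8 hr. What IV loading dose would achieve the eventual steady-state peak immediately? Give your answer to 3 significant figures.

1110 mg

k = ln 2 / 39.8 = 0.01742 hr⁻¹
Accumulation ratio R = 1 / (1 − e^(−kτ)) = 1 / (1 − e^(−0.01742×57.0)) = 1 / (1 − 0.3706) = 1.589
Loading dose = maintenance dose × R = 696 × 1.589 ≈ 1110 mg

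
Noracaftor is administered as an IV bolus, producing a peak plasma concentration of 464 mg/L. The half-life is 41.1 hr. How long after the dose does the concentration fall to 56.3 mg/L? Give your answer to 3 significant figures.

125 hours

k = ln 2 / 41.1 = 0.01686 hr⁻¹
C(t) = C₀ e^(−kt)  ⇒  t = ln(C₀/C) / k
t = ln(464/56.3) / 0.01686 = 2.109 / 0.01686 ≈ 125 hours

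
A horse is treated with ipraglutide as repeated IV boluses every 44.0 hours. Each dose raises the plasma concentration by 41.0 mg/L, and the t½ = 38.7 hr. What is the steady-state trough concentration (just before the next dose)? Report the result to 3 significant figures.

34.2 mg/L

k = ln 2 / 38.7 = 0.01791 hr⁻¹
Fraction remaining after one interval: e^(−kτ) = e^(−0.01791 × 44.0) = 0.4547
R = 1 / (1 − 0.4547) = 1.834
Css,max = 41.0 × 1.834 = 75.19 mg/L
Css,min = Css,max × e^(−kτ) = 75.19 × 0.4547 ≈ 34.2 mg/L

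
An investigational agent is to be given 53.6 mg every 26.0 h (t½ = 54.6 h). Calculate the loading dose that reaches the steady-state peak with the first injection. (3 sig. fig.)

191 mg

k = ln 2 / 54.6 = 0.01270 h⁻¹
Accumulation ratio R = 1 / (1 − e^(−kτ)) = 1 / (1 − e^(−0.01270×26.0)) = 1 / (1 − 0.7189) = 3.557
Loading dose = maintenance dose × R = 53.6 × 3.557 ≈ 191 mg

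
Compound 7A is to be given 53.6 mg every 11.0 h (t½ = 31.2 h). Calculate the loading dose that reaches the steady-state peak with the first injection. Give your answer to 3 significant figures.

k = ln 2 / 31.2 = 0.02222 h⁻¹
Accumulation ratio R = 1 / (1 − e^(−kτ)) = 1 / (1 − e^(−0.02222×11.0)) = 1 / (1 − 0.7832) = 4.612
Loading dose = maintenance dose × R = 53.6 × 4.612 ≈ 247 mg

247 mg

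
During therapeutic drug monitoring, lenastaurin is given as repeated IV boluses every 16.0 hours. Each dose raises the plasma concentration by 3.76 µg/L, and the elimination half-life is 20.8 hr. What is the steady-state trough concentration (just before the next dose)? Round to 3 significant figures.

k = ln 2 / 20.8 = 0.03332 hr⁻¹
Fraction remaining after one interval: e^(−kτ) = e^(−0.03332 × 16.0) = 0.5867
R = 1 / (1 − 0.5867) = 2.420
Css,max = 3.76 × 2.420 = 9.098 µg/L
Css,min = Css,max × e^(−kτ) = 9.098 × 0.5867 ≈ 5.34 µg/L

5.34 µg/L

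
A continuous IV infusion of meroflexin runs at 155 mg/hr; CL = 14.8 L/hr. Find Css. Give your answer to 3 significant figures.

Css = infusion rate / CL = 155 / 14.8 ≈ 10.5 mg/L

10.5 mg/L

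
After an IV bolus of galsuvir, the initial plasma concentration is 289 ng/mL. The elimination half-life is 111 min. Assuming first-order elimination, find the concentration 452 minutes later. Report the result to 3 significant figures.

k = ln 2 / 111 = 0.006245 min⁻¹
C(t) = C₀ e^(−kt) = 289 × e^(−0.006245 × 452) = 289 × e^(−2.823) = 289 × 0.05945 ≈ 17.2 ng/mL

17.2 ng/mL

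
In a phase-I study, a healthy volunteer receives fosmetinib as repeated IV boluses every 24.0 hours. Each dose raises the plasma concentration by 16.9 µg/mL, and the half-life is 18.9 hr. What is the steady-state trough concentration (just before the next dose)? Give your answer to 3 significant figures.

12.0 µg/mL

k = ln 2 / 18.9 = 0.03667 hr⁻¹
Fraction remaining after one interval: e^(−kτ) = e^(−0.03667 × 24.0) = 0.4147
R = 1 / (1 − 0.4147) = 1.709
Css,max = 16.9 × 1.709 = 28.87 µg/mL
Css,min = Css,max × e^(−kτ) = 28.87 × 0.4147 ≈ 12.0 µg/mL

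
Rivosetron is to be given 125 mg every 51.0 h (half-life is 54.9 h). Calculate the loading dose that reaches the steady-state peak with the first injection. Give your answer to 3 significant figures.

k = ln 2 / 54.9 = 0.01263 h⁻¹
Accumulation ratio R = 1 / (1 − e^(−kτ)) = 1 / (1 − e^(−0.01263×51.0)) = 1 / (1 − 0.5252) = 2.106
Loading dose = maintenance dose × R = 125 × 2.106 ≈ 263 mg

263 mg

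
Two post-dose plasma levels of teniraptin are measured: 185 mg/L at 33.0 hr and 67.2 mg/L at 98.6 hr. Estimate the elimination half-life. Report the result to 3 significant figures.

44.9 hours

k = ln(C₁/C₂) / (t₂ − t₁) = ln(185/67.2) / (98.6 − 33.0)
  = 1.013 / 65.60 = 0.01544 hr⁻¹
t½ = ln 2 / k = ln 2 / 0.01544 ≈ 44.9 hours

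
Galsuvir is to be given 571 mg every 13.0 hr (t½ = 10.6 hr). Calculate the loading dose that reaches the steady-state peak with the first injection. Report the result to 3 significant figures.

k = ln 2 / 10.6 = 0.06539 hr⁻¹
Accumulation ratio R = 1 / (1 − e^(−kτ)) = 1 / (1 − e^(−0.06539×13.0)) = 1 / (1 − 0.4274) = 1.746
Loading dose = maintenance dose × R = 571 × 1.746 ≈ 997 mg

997 mg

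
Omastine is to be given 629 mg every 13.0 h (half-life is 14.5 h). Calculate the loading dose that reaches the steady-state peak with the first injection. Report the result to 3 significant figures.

1360 mg

k = ln 2 / 14.5 = 0.04780 h⁻¹
Accumulation ratio R = 1 / (1 − e^(−kτ)) = 1 / (1 − e^(−0.04780×13.0)) = 1 / (1 − 0.5372) = 2.161
Loading dose = maintenance dose × R = 629 × 2.161 ≈ 1360 mg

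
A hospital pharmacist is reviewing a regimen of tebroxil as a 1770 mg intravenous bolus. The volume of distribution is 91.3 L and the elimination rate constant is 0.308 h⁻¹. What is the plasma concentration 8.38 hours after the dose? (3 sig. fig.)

C₀ = dose / V = 1770 / 91.3 = 19.39 mg/L
C(t) = C₀ e^(−kt) = 19.39 × e^(−0.3080 × 8.38) = 19.39 × e^(−2.581) = 19.39 × 0.07570 ≈ 1.47 mg/L

1.47 mg/L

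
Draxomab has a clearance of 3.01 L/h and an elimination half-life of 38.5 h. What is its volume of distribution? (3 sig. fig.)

k = ln 2 / t½ = ln 2 / 38.5 = 0.01800 h⁻¹
V = CL / k = 3.01 / 0.01800 ≈ 167 L

167 L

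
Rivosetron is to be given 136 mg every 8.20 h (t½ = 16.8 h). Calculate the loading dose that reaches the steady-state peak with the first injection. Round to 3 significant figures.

474 mg

k = ln 2 / 16.8 = 0.04126 h⁻¹
Accumulation ratio R = 1 / (1 − e^(−kτ)) = 1 / (1 − e^(−0.04126×8.20)) = 1 / (1 − 0.7130) = 3.484
Loading dose = maintenance dose × R = 136 × 3.484 ≈ 474 mg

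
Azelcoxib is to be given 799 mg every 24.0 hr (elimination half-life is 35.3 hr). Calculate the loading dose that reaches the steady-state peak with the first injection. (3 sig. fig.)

k = ln 2 / 35.3 = 0.01964 hr⁻¹
Accumulation ratio R = 1 / (1 − e^(−kτ)) = 1 / (1 − e^(−0.01964×24.0)) = 1 / (1 − 0.6242) = 2.661
Loading dose = maintenance dose × R = 799 × 2.661 ≈ 2130 mg

2130 mg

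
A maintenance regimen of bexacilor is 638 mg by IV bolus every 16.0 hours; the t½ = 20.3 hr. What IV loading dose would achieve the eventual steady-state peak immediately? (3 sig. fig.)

1520 mg

k = ln 2 / 20.3 = 0.03415 hr⁻¹
Accumulation ratio R = 1 / (1 − e^(−kτ)) = 1 / (1 − e^(−0.03415×16.0)) = 1 / (1 − 0.5791) = 2.376
Loading dose = maintenance dose × R = 638 × 2.376 ≈ 1520 mg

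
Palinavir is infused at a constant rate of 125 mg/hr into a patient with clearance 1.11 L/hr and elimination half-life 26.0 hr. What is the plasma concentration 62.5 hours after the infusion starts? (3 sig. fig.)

91.3 mg/L

Css = rate / CL = 125 / 1.11 = 112.6 mg/L
k = ln 2 / 26.0 = 0.02666 hr⁻¹
C(t) = Css (1 − e^(−kt)) = 112.6 × (1 − e^(−1.666)) = 112.6 × 0.8110 ≈ 91.3 mg/L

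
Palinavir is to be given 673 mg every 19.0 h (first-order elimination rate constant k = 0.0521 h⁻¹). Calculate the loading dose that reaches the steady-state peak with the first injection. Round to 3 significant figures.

Accumulation ratio R = 1 / (1 − e^(−kτ)) = 1 / (1 − e^(−0.05210×19.0)) = 1 / (1 − 0.3716) = 1.591
Loading dose = maintenance dose × R = 673 × 1.591 ≈ 1070 mg

1070 mg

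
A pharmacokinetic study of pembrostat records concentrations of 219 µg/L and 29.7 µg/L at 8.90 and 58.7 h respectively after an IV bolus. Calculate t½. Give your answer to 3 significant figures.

k = ln(C₁/C₂) / (t₂ − t₁) = ln(219/29.7) / (58.7 − 8.90)
  = 1.998 / 49.80 = 0.04012 h⁻¹
t½ = ln 2 / k = ln 2 / 0.04012 ≈ 17.3 hours

17.3 hours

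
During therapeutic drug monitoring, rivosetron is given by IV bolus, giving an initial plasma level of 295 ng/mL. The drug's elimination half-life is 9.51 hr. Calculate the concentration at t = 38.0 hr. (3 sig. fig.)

k = ln 2 / 9.51 = 0.07289 hr⁻¹
38.0 hr is 3.996 half-lives, so C = 295 × (1/2)^3.996 = 295 × 0.06268 ≈ 18.5 ng/mL

18.5 ng/mL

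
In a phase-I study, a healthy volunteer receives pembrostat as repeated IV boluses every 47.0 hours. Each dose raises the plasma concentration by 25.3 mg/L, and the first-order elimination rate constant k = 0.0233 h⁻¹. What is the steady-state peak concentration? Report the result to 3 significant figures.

Fraction remaining after one interval: e^(−kτ) = e^(−0.02330 × 47.0) = 0.3345
R = 1 / (1 − 0.3345) = 1.503
Css,max = 25.3 × 1.503 ≈ 38.0 mg/L

38.0 mg/L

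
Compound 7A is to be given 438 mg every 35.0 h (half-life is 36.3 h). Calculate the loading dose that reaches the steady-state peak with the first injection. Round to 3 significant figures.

899 mg

k = ln 2 / 36.3 = 0.01909 h⁻¹
Accumulation ratio R = 1 / (1 − e^(−kτ)) = 1 / (1 − e^(−0.01909×35.0)) = 1 / (1 − 0.5126) = 2.052
Loading dose = maintenance dose × R = 438 × 2.052 ≈ 899 mg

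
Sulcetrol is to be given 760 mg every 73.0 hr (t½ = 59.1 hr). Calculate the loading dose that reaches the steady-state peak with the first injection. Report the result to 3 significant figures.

k = ln 2 / 59.1 = 0.01173 hr⁻¹
Accumulation ratio R = 1 / (1 − e^(−kτ)) = 1 / (1 − e^(−0.01173×73.0)) = 1 / (1 − 0.4248) = 1.738
Loading dose = maintenance dose × R = 760 × 1.738 ≈ 1320 mg

1320 mg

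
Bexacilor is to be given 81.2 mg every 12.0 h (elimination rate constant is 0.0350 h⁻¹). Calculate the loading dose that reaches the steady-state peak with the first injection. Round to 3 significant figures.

237 mg

Accumulation ratio R = 1 / (1 − e^(−kτ)) = 1 / (1 − e^(−0.03500×12.0)) = 1 / (1 − 0.6570) = 2.916
Loading dose = maintenance dose × R = 81.2 × 2.916 ≈ 237 mg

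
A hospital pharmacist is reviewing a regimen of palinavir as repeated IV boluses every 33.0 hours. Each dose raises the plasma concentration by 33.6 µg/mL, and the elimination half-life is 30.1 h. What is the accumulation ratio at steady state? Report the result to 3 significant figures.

k = ln 2 / 30.1 = 0.02303 h⁻¹
Fraction remaining after one interval: e^(−kτ) = e^(−0.02303 × 33.0) = 0.4677
R = 1 / (1 − 0.4677) = 1 / 0.5323 ≈ 1.88

1.88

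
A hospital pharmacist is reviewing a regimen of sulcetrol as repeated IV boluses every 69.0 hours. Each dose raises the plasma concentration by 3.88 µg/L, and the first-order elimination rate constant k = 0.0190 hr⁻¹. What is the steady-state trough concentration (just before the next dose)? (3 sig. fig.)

1.43 µg/L

Fraction remaining after one interval: e^(−kτ) = e^(−0.01900 × 69.0) = 0.2696
R = 1 / (1 − 0.2696) = 1.369
Css,max = 3.88 × 1.369 = 5.312 µg/L
Css,min = Css,max × e^(−kτ) = 5.312 × 0.2696 ≈ 1.43 µg/L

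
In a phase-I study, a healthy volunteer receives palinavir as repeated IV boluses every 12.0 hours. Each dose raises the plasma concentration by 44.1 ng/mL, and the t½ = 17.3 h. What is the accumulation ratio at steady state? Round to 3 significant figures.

k = ln 2 / 17.3 = 0.04007 h⁻¹
Fraction remaining after one interval: e^(−kτ) = e^(−0.04007 × 12.0) = 0.6183
R = 1 / (1 − 0.6183) = 1 / 0.3817 ≈ 2.62

2.62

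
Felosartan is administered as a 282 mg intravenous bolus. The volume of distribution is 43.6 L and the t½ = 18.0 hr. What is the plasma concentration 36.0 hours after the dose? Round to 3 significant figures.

C₀ = dose / V = 282 / 43.6 = 6.468 µg/mL
k = ln 2 / 18.0 = 0.03851 hr⁻¹
C(t) = C₀ e^(−kt) = 6.468 × e^(−0.03851 × 36.0) = 6.468 × e^(−1.386) = 6.468 × 0.2500 ≈ 1.62 µg/mL

1.62 µg/mL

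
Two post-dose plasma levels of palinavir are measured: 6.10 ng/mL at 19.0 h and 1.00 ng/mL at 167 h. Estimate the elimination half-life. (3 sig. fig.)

k = ln(C₁/C₂) / (t₂ − t₁) = ln(6.10/1.00) / (167 − 19.0)
  = 1.808 / 148.0 = 0.01222 h⁻¹
t½ = ln 2 / k = ln 2 / 0.01222 ≈ 56.7 hours

56.7 hours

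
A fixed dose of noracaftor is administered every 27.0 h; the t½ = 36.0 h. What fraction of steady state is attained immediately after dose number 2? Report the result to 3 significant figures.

k = ln 2 / 36.0 = 0.01925 h⁻¹
f_n = 1 − e^(−nkτ) = 1 − e^(−2 × 0.01925 × 27.0) = 1 − e^(−1.040) = 1 − 0.3536 ≈ 0.646

0.646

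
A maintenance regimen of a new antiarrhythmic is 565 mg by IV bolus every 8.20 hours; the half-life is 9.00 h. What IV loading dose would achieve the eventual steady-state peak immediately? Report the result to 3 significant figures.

1210 mg

k = ln 2 / 9.00 = 0.07702 h⁻¹
Accumulation ratio R = 1 / (1 − e^(−kτ)) = 1 / (1 − e^(−0.07702×8.20)) = 1 / (1 − 0.5318) = 2.136
Loading dose = maintenance dose × R = 565 × 2.136 ≈ 1210 mg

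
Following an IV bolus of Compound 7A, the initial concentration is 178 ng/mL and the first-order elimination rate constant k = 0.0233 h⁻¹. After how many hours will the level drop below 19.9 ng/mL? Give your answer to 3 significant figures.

94.0 hours

C(t) = C₀ e^(−kt)  ⇒  t = ln(C₀/C) / k
t = ln(178/19.9) / 0.02330 = 2.191 / 0.02330 ≈ 94.0 hours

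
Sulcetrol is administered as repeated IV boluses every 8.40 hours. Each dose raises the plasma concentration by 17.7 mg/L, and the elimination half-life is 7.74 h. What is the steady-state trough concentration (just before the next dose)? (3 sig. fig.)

k = ln 2 / 7.74 = 0.08955 h⁻¹
Fraction remaining after one interval: e^(−kτ) = e^(−0.08955 × 8.40) = 0.4713
R = 1 / (1 − 0.4713) = 1.891
Css,max = 17.7 × 1.891 = 33.48 mg/L
Css,min = Css,max × e^(−kτ) = 33.48 × 0.4713 ≈ 15.8 mg/L

15.8 mg/L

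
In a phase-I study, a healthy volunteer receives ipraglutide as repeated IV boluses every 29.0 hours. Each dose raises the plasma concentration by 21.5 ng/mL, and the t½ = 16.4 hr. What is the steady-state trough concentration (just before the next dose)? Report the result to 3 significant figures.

8.93 ng/mL

k = ln 2 / 16.4 = 0.04227 hr⁻¹
Fraction remaining after one interval: e^(−kτ) = e^(−0.04227 × 29.0) = 0.2936
R = 1 / (1 − 0.2936) = 1.416
Css,max = 21.5 × 1.416 = 30.43 ng/mL
Css,min = Css,max × e^(−kτ) = 30.43 × 0.2936 ≈ 8.93 ng/mL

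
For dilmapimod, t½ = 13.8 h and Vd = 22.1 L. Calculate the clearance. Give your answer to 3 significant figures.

k = ln 2 / t½ = ln 2 / 13.8 = 0.05023 h⁻¹
CL = k · V = 0.05023 × 22.1 ≈ 1.11 L/h

1.11 L/h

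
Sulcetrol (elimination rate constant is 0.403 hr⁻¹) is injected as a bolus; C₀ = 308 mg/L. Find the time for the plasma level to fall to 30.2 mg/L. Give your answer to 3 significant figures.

C(t) = C₀ e^(−kt)  ⇒  t = ln(C₀/C) / k
t = ln(308/30.2) / 0.4030 = 2.322 / 0.4030 ≈ 5.76 hours

5.76 hours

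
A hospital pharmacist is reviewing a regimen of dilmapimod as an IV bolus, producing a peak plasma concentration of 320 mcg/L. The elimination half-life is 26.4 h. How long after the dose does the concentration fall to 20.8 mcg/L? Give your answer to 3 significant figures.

104 hours

k = ln 2 / 26.4 = 0.02626 h⁻¹
C(t) = C₀ e^(−kt)  ⇒  t = ln(C₀/C) / k
t = ln(320/20.8) / 0.02626 = 2.733 / 0.02626 ≈ 104 hours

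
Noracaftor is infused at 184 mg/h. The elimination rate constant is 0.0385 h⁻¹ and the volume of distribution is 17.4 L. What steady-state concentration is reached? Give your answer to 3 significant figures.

275 µg/mL

CL = k · V = 0.0385 × 17.4 = 0.6699 L/h
Css = rate / CL = 184 / 0.6699 ≈ 275 µg/mL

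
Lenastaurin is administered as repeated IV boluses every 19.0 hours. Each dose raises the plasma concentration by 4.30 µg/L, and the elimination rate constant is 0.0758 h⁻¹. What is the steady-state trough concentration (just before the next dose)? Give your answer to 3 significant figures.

1.33 µg/L

Fraction remaining after one interval: e^(−kτ) = e^(−0.07580 × 19.0) = 0.2369
R = 1 / (1 − 0.2369) = 1.310
Css,max = 4.30 × 1.310 = 5.635 µg/L
Css,min = Css,max × e^(−kτ) = 5.635 × 0.2369 ≈ 1.33 µg/L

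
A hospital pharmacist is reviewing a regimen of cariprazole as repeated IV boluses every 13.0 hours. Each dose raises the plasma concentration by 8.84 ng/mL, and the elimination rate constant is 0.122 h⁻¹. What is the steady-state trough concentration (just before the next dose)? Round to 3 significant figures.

Fraction remaining after one interval: e^(−kτ) = e^(−0.1220 × 13.0) = 0.2047
R = 1 / (1 − 0.2047) = 1.257
Css,max = 8.84 × 1.257 = 11.12 ng/mL
Css,min = Css,max × e^(−kτ) = 11.12 × 0.2047 ≈ 2.28 ng/mL

2.28 ng/mL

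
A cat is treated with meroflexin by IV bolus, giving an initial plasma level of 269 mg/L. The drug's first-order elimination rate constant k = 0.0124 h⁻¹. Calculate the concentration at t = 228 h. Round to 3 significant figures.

15.9 mg/L

C(t) = C₀ e^(−kt) = 269 × e^(−0.01240 × 228) = 269 × e^(−2.827) = 269 × 0.05918 ≈ 15.9 mg/L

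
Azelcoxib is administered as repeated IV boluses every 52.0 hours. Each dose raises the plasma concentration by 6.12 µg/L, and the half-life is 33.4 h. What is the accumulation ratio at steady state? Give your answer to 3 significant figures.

1.51

k = ln 2 / 33.4 = 0.02075 h⁻¹
Fraction remaining after one interval: e^(−kτ) = e^(−0.02075 × 52.0) = 0.3399
R = 1 / (1 − 0.3399) = 1 / 0.6601 ≈ 1.51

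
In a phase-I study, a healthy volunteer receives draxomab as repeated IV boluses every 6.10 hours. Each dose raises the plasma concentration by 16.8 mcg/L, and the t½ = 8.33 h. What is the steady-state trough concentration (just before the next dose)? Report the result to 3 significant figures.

k = ln 2 / 8.33 = 0.08321 h⁻¹
Fraction remaining after one interval: e^(−kτ) = e^(−0.08321 × 6.10) = 0.6019
R = 1 / (1 − 0.6019) = 2.512
Css,max = 16.8 × 2.512 = 42.21 mcg/L
Css,min = Css,max × e^(−kτ) = 42.21 × 0.6019 ≈ 25.4 mcg/L

25.4 mcg/L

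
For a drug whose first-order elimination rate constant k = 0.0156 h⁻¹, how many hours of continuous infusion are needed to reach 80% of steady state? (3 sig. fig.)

f = 1 − e^(−kt)  ⇒  t = −ln(1 − f) / k
t = −ln(1 − 0.8) / 0.01560 = 1.609 / 0.01560 ≈ 103 hours

103 hours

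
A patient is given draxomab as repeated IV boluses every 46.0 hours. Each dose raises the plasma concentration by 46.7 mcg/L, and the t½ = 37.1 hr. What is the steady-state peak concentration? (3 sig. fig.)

k = ln 2 / 37.1 = 0.01868 hr⁻¹
Fraction remaining after one interval: e^(−kτ) = e^(−0.01868 × 46.0) = 0.4234
R = 1 / (1 − 0.4234) = 1.734
Css,max = 46.7 × 1.734 ≈ 81.0 mcg/L

81.0 mcg/L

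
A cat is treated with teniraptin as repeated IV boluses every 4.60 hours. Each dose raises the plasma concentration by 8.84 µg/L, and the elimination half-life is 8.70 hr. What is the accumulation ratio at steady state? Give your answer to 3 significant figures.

3.26

k = ln 2 / 8.70 = 0.07967 hr⁻¹
Fraction remaining after one interval: e^(−kτ) = e^(−0.07967 × 4.60) = 0.6932
R = 1 / (1 − 0.6932) = 1 / 0.3068 ≈ 3.26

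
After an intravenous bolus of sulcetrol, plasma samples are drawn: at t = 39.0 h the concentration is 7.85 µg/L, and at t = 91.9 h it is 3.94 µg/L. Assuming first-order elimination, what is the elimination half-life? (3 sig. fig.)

k = ln(C₁/C₂) / (t₂ − t₁) = ln(7.85/3.94) / (91.9 − 39.0)
  = 0.6893 / 52.90 = 0.01303 h⁻¹
t½ = ln 2 / k = ln 2 / 0.01303 ≈ 53.2 hours

53.2 hours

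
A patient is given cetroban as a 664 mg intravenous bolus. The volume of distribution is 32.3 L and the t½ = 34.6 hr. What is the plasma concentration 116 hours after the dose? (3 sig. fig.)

C₀ = dose / V = 664 / 32.3 = 20.56 µg/mL
k = ln 2 / 34.6 = 0.02003 hr⁻¹
C(t) = C₀ e^(−kt) = 20.56 × e^(−0.02003 × 116) = 20.56 × e^(−2.324) = 20.56 × 0.09790 ≈ 2.01 µg/mL

2.01 µg/mL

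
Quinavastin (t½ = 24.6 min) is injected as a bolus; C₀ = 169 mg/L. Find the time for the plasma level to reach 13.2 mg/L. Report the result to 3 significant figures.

90.5 minutes

k = ln 2 / 24.6 = 0.02818 min⁻¹
C(t) = C₀ e^(−kt)  ⇒  t = ln(C₀/C) / k
t = ln(169/13.2) / 0.02818 = 2.550 / 0.02818 ≈ 90.5 minutes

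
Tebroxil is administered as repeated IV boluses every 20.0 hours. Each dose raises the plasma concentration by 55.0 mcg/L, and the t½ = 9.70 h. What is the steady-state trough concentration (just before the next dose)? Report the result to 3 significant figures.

17.3 mcg/L

k = ln 2 / 9.70 = 0.07146 h⁻¹
Fraction remaining after one interval: e^(−kτ) = e^(−0.07146 × 20.0) = 0.2395
R = 1 / (1 − 0.2395) = 1.315
Css,max = 55.0 × 1.315 = 72.32 mcg/L
Css,min = Css,max × e^(−kτ) = 72.32 × 0.2395 ≈ 17.3 mcg/L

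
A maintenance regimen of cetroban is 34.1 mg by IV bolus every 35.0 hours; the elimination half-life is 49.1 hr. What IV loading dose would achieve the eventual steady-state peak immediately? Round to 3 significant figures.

k = ln 2 / 49.1 = 0.01412 hr⁻¹
Accumulation ratio R = 1 / (1 − e^(−kτ)) = 1 / (1 − e^(−0.01412×35.0)) = 1 / (1 − 0.6101) = 2.565
Loading dose = maintenance dose × R = 34.1 × 2.565 ≈ 87.5 mg

87.5 mg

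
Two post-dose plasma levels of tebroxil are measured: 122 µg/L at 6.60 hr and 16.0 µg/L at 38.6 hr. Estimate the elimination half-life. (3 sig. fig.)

k = ln(C₁/C₂) / (t₂ − t₁) = ln(122/16.0) / (38.6 − 6.60)
  = 2.031 / 32.00 = 0.06348 hr⁻¹
t½ = ln 2 / k = ln 2 / 0.06348 ≈ 10.9 hours

10.9 hours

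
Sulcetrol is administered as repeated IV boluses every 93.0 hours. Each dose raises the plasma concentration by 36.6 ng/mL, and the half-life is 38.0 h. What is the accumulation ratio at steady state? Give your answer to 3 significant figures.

1.22

k = ln 2 / 38.0 = 0.01824 h⁻¹
Fraction remaining after one interval: e^(−kτ) = e^(−0.01824 × 93.0) = 0.1833
R = 1 / (1 − 0.1833) = 1 / 0.8167 ≈ 1.22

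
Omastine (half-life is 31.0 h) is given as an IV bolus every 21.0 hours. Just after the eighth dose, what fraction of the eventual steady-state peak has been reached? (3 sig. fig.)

0.977

k = ln 2 / 31.0 = 0.02236 h⁻¹
f_n = 1 − e^(−nkτ) = 1 − e^(−8 × 0.02236 × 21.0) = 1 − e^(−3.756) = 1 − 0.02337 ≈ 0.977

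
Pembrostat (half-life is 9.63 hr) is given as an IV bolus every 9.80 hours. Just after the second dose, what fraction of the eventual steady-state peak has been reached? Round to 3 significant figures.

0.756

k = ln 2 / 9.63 = 0.07198 hr⁻¹
f_n = 1 − e^(−nkτ) = 1 − e^(−2 × 0.07198 × 9.80) = 1 − e^(−1.411) = 1 − 0.2440 ≈ 0.756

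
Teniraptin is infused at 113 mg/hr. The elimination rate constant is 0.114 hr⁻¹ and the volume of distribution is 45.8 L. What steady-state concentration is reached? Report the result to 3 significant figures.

21.6 µg/mL

CL = k · V = 0.114 × 45.8 = 5.221 L/hr
Css = rate / CL = 113 / 5.221 ≈ 21.6 µg/mL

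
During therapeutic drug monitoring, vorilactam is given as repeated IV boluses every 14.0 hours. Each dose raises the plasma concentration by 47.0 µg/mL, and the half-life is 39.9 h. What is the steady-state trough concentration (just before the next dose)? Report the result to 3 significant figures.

171 µg/mL

k = ln 2 / 39.9 = 0.01737 h⁻¹
Fraction remaining after one interval: e^(−kτ) = e^(−0.01737 × 14.0) = 0.7841
R = 1 / (1 − 0.7841) = 4.632
Css,max = 47.0 × 4.632 = 217.7 µg/mL
Css,min = Css,max × e^(−kτ) = 217.7 × 0.7841 ≈ 171 µg/mL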